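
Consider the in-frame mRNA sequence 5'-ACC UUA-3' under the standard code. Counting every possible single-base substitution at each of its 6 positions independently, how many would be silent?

5

Codon 1 (ACC, Thr): 3 synonymous substitutions.
Codon 2 (UUA, Leu): 2 synonymous substitutions.
Total: 3 + 2 = 5.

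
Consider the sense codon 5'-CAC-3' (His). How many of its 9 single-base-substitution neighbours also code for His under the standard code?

1

Position 1: none → 0 synonymous.
Position 2: none → 0 synonymous.
Position 3: CAU → 1 synonymous.
Total: 0 + 0 + 1 = 1.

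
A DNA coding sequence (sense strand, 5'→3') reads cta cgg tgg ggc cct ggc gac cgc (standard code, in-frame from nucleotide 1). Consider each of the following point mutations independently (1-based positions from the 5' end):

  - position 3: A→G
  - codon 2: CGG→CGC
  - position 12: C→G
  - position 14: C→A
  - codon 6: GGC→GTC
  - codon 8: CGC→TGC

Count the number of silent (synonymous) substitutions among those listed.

3

Codon 1: CTA (Leu) → CTG (Leu) — synonymous.
Codon 2: CGG (Arg) → CGC (Arg) — synonymous.
Codon 4: GGC (Gly) → GGG (Gly) — synonymous.
Codon 5: CCT (Pro) → CAT (His) — missense.
Codon 6: GGC (Gly) → GTC (Val) — missense.
Codon 8: CGC (Arg) → TGC (Cys) — missense.
Synonymous: 3 of 6.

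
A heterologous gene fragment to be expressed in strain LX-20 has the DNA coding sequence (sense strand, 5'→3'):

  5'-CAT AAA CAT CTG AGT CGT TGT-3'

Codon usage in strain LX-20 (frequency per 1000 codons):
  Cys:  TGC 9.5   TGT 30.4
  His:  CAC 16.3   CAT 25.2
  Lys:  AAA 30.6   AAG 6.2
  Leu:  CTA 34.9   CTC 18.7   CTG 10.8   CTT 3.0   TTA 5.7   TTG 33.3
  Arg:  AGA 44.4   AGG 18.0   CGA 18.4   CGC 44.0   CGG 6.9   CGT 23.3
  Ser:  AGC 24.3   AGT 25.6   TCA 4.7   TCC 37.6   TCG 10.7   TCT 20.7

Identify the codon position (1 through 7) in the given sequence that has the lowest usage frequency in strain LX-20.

Codon 1 CAT (His): 25.2 per 1000.
Codon 2 AAA (Lys): 30.6 per 1000.
Codon 3 CAT (His): 25.2 per 1000.
Codon 4 CTG (Leu): 10.8 per 1000.
Codon 5 AGT (Ser): 25.6 per 1000.
Codon 6 CGT (Arg): 23.3 per 1000.
Codon 7 TGT (Cys): 30.4 per 1000.
Lowest frequency is 10.8 at codon 4.

4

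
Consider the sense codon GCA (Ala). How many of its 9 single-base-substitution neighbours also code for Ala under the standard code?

3

Position 1: none → 0 synonymous.
Position 2: none → 0 synonymous.
Position 3: GCU, GCC, GCG → 3 synonymous.
Total: 0 + 0 + 3 = 3.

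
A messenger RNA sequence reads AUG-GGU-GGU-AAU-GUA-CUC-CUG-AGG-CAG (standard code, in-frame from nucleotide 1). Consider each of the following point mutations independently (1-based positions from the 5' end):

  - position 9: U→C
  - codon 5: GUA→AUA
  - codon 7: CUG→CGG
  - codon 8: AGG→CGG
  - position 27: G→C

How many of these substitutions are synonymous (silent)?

2

Codon 3: GGU (Gly) → GGC (Gly) — synonymous.
Codon 5: GUA (Val) → AUA (Ile) — missense.
Codon 7: CUG (Leu) → CGG (Arg) — missense.
Codon 8: AGG (Arg) → CGG (Arg) — synonymous.
Codon 9: CAG (Gln) → CAC (His) — missense.
Synonymous: 2 of 5.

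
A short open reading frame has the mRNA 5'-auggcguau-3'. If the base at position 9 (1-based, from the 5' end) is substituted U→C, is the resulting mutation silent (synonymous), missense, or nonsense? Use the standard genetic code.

Position 9 falls in codon 3: UAU → Tyr.
After the substitution the codon is UAC → Tyr.
Both encode Tyr, so the change is synonymous.

silent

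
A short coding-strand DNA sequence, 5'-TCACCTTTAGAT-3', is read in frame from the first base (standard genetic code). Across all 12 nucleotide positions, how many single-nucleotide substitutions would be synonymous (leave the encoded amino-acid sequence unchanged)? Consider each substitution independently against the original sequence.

9

Codon 1 (TCA, Ser): 3 synonymous substitutions.
Codon 2 (CCT, Pro): 3 synonymous substitutions.
Codon 3 (TTA, Leu): 2 synonymous substitutions.
Codon 4 (GAT, Asp): 1 synonymous substitution.
Total: 3 + 3 + 2 + 1 = 9.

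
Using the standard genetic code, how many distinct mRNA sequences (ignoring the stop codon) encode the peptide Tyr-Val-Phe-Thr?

64

Tyr: 2 codons.
Val: 4 codons.
Phe: 2 codons.
Thr: 4 codons.
2 × 4 × 2 × 4 = 64.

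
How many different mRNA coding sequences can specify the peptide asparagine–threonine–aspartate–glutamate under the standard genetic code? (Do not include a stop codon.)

32

Asn: 2 codons.
Thr: 4 codons.
Asp: 2 codons.
Glu: 2 codons.
2 × 4 × 2 × 2 = 32.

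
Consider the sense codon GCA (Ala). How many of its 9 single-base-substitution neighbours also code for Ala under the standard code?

3

Position 1: none → 0 synonymous.
Position 2: none → 0 synonymous.
Position 3: GCT, GCC, GCG → 3 synonymous.
Total: 0 + 0 + 3 = 3.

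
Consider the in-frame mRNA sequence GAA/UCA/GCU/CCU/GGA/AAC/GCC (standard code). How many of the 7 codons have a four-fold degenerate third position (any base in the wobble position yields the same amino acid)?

Codon 1 GAA (Glu): third position 2-fold.
Codon 2 UCA (Ser): third position 4-fold.
Codon 3 GCU (Ala): third position 4-fold.
Codon 4 CCU (Pro): third position 4-fold.
Codon 5 GGA (Gly): third position 4-fold.
Codon 6 AAC (Asn): third position 2-fold.
Codon 7 GCC (Ala): third position 4-fold.
Four-fold degenerate third positions: 5.

5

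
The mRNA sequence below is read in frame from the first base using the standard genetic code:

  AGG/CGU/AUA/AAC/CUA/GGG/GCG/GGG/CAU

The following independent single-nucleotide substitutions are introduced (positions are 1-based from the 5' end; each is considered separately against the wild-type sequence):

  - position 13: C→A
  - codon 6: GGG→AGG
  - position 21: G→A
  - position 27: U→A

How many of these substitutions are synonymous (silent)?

Codon 5: CUA (Leu) → AUA (Ile) — missense.
Codon 6: GGG (Gly) → AGG (Arg) — missense.
Codon 7: GCG (Ala) → GCA (Ala) — synonymous.
Codon 9: CAU (His) → CAA (Gln) — missense.
Synonymous: 1 of 4.

1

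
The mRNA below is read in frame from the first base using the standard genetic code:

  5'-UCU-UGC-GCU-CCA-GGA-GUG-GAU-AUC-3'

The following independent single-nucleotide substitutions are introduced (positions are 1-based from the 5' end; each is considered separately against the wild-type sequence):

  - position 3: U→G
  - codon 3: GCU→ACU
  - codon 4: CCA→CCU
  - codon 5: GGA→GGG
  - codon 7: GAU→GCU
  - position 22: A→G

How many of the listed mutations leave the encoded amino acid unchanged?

3

Codon 1: UCU (Ser) → UCG (Ser) — synonymous.
Codon 3: GCU (Ala) → ACU (Thr) — missense.
Codon 4: CCA (Pro) → CCU (Pro) — synonymous.
Codon 5: GGA (Gly) → GGG (Gly) — synonymous.
Codon 7: GAU (Asp) → GCU (Ala) — missense.
Codon 8: AUC (Ile) → GUC (Val) — missense.
Synonymous: 3 of 6.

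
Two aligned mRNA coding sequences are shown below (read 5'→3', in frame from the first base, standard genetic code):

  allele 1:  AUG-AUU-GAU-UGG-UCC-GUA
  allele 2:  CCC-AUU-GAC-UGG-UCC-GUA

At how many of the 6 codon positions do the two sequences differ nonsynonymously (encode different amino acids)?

1

Codon 1: AUG Met / CCC Pro — nonsynonymous.
Codon 2: AUU Ile / AUU Ile — identical.
Codon 3: GAU Asp / GAC Asp — synonymous.
Codon 4: UGG Trp / UGG Trp — identical.
Codon 5: UCC Ser / UCC Ser — identical.
Codon 6: GUA Val / GUA Val — identical.
Nonsynonymous differences: 1.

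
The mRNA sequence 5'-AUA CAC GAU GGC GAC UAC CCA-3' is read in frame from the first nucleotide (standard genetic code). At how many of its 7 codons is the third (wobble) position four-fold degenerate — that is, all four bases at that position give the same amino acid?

Codon 1 AUA (Ile): third position 3-fold.
Codon 2 CAC (His): third position 2-fold.
Codon 3 GAU (Asp): third position 2-fold.
Codon 4 GGC (Gly): third position 4-fold.
Codon 5 GAC (Asp): third position 2-fold.
Codon 6 UAC (Tyr): third position 2-fold.
Codon 7 CCA (Pro): third position 4-fold.
Four-fold degenerate third positions: 2.

2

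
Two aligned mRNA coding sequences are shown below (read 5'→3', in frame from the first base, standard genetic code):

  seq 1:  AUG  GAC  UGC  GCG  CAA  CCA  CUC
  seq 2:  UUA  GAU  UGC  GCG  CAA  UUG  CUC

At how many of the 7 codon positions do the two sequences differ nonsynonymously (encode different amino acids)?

Codon 1: AUG Met / UUA Leu — nonsynonymous.
Codon 2: GAC Asp / GAU Asp — synonymous.
Codon 3: UGC Cys / UGC Cys — identical.
Codon 4: GCG Ala / GCG Ala — identical.
Codon 5: CAA Gln / CAA Gln — identical.
Codon 6: CCA Pro / UUG Leu — nonsynonymous.
Codon 7: CUC Leu / CUC Leu — identical.
Nonsynonymous differences: 2.

2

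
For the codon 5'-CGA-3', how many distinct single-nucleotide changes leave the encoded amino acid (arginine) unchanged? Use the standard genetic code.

4

Position 1: AGA → 1 synonymous.
Position 2: none → 0 synonymous.
Position 3: CGT, CGC, CGG → 3 synonymous.
Total: 1 + 0 + 3 = 4.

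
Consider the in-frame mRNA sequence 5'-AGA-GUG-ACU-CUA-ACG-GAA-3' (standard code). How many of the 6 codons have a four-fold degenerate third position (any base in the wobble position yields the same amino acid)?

4

Codon 1 AGA (Arg): third position 2-fold.
Codon 2 GUG (Val): third position 4-fold.
Codon 3 ACU (Thr): third position 4-fold.
Codon 4 CUA (Leu): third position 4-fold.
Codon 5 ACG (Thr): third position 4-fold.
Codon 6 GAA (Glu): third position 2-fold.
Four-fold degenerate third positions: 4.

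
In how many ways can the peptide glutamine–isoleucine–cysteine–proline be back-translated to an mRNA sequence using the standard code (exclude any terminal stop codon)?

48

Gln: 2 codons.
Ile: 3 codons.
Cys: 2 codons.
Pro: 4 codons.
2 × 3 × 2 × 4 = 48.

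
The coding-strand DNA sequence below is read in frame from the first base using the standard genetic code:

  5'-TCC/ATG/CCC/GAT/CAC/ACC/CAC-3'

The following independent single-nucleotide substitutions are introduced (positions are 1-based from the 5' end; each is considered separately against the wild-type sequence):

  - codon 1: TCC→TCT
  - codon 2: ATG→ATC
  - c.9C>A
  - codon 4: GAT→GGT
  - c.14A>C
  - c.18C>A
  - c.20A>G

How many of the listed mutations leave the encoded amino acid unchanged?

3

Codon 1: TCC (Ser) → TCT (Ser) — synonymous.
Codon 2: ATG (Met) → ATC (Ile) — missense.
Codon 3: CCC (Pro) → CCA (Pro) — synonymous.
Codon 4: GAT (Asp) → GGT (Gly) — missense.
Codon 5: CAC (His) → CCC (Pro) — missense.
Codon 6: ACC (Thr) → ACA (Thr) — synonymous.
Codon 7: CAC (His) → CGC (Arg) — missense.
Synonymous: 3 of 7.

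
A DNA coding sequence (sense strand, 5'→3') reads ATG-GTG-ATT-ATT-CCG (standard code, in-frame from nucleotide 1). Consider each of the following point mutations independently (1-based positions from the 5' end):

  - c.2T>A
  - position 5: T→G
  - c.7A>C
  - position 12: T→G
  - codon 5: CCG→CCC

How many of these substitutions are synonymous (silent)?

Codon 1: ATG (Met) → AAG (Lys) — missense.
Codon 2: GTG (Val) → GGG (Gly) — missense.
Codon 3: ATT (Ile) → CTT (Leu) — missense.
Codon 4: ATT (Ile) → ATG (Met) — missense.
Codon 5: CCG (Pro) → CCC (Pro) — synonymous.
Synonymous: 1 of 5.

1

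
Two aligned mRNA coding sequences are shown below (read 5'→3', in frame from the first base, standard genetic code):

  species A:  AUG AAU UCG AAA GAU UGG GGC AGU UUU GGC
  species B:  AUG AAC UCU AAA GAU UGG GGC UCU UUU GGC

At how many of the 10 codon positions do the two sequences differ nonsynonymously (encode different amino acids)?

0

Codon 1: AUG Met / AUG Met — identical.
Codon 2: AAU Asn / AAC Asn — synonymous.
Codon 3: UCG Ser / UCU Ser — synonymous.
Codon 4: AAA Lys / AAA Lys — identical.
Codon 5: GAU Asp / GAU Asp — identical.
Codon 6: UGG Trp / UGG Trp — identical.
Codon 7: GGC Gly / GGC Gly — identical.
Codon 8: AGU Ser / UCU Ser — synonymous.
Codon 9: UUU Phe / UUU Phe — identical.
Codon 10: GGC Gly / GGC Gly — identical.
Nonsynonymous differences: 0.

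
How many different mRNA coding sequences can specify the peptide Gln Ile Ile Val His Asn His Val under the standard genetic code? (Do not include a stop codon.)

Gln: 2 codons.
Ile: 3 codons.
Ile: 3 codons.
Val: 4 codons.
His: 2 codons.
Asn: 2 codons.
His: 2 codons.
Val: 4 codons.
2 × 3 × 3 × 4 × 2 × 2 × 2 × 4 = 2304.

2304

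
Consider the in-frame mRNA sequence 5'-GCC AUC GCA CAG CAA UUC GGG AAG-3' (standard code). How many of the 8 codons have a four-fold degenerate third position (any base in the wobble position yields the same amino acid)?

3

Codon 1 GCC (Ala): third position 4-fold.
Codon 2 AUC (Ile): third position 3-fold.
Codon 3 GCA (Ala): third position 4-fold.
Codon 4 CAG (Gln): third position 2-fold.
Codon 5 CAA (Gln): third position 2-fold.
Codon 6 UUC (Phe): third position 2-fold.
Codon 7 GGG (Gly): third position 4-fold.
Codon 8 AAG (Lys): third position 2-fold.
Four-fold degenerate third positions: 3.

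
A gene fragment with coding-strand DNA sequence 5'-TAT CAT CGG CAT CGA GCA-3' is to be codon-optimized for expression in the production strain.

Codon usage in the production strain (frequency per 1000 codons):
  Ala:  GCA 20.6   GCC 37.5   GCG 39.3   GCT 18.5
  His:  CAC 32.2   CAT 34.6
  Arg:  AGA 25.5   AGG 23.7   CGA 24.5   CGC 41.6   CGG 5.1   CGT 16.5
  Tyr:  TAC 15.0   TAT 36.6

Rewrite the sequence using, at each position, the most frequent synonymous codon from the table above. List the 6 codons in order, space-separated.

TAT CAT CGC CAT CGC GCG

Codon 1 (Tyr): best is TAT at 36.6.
Codon 2 (His): best is CAT at 34.6.
Codon 3 (Arg): best is CGC at 41.6.
Codon 4 (His): best is CAT at 34.6.
Codon 5 (Arg): best is CGC at 41.6.
Codon 6 (Ala): best is GCG at 39.3.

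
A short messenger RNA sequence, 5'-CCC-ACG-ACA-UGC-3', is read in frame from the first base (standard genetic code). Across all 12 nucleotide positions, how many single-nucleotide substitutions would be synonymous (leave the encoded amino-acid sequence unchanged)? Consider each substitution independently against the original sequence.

Codon 1 (CCC, Pro): 3 synonymous substitutions.
Codon 2 (ACG, Thr): 3 synonymous substitutions.
Codon 3 (ACA, Thr): 3 synonymous substitutions.
Codon 4 (UGC, Cys): 1 synonymous substitution.
Total: 3 + 3 + 3 + 1 = 10.

10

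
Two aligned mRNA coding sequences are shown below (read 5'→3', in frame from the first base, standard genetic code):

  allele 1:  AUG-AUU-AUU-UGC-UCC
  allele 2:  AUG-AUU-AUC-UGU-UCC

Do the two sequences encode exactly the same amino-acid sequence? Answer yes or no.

Codon 1: AUG Met / AUG Met — identical.
Codon 2: AUU Ile / AUU Ile — identical.
Codon 3: AUU Ile / AUC Ile — synonymous.
Codon 4: UGC Cys / UGU Cys — synonymous.
Codon 5: UCC Ser / UCC Ser — identical.
Nonsynonymous differences: 0 → same protein.

yes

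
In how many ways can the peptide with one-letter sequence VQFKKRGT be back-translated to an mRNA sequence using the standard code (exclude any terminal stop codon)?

6144

Val: 4 codons.
Gln: 2 codons.
Phe: 2 codons.
Lys: 2 codons.
Lys: 2 codons.
Arg: 6 codons.
Gly: 4 codons.
Thr: 4 codons.
4 × 2 × 2 × 2 × 2 × 6 × 4 × 4 = 6144.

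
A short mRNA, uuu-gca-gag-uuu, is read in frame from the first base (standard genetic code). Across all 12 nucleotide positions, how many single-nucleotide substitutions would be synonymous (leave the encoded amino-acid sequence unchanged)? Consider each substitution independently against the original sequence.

Codon 1 (UUU, Phe): 1 synonymous substitution.
Codon 2 (GCA, Ala): 3 synonymous substitutions.
Codon 3 (GAG, Glu): 1 synonymous substitution.
Codon 4 (UUU, Phe): 1 synonymous substitution.
Total: 1 + 3 + 1 + 1 = 6.

6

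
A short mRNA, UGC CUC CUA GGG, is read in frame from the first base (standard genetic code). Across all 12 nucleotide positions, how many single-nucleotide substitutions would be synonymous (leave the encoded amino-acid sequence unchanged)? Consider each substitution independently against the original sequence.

Codon 1 (UGC, Cys): 1 synonymous substitution.
Codon 2 (CUC, Leu): 3 synonymous substitutions.
Codon 3 (CUA, Leu): 4 synonymous substitutions.
Codon 4 (GGG, Gly): 3 synonymous substitutions.
Total: 1 + 3 + 4 + 3 = 11.

11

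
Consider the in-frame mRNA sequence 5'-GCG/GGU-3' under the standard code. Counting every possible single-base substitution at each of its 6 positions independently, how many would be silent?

Codon 1 (GCG, Ala): 3 synonymous substitutions.
Codon 2 (GGU, Gly): 3 synonymous substitutions.
Total: 3 + 3 = 6.

6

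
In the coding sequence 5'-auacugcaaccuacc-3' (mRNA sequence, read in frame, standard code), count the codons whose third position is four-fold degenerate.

Codon 1 AUA (Ile): third position 3-fold.
Codon 2 CUG (Leu): third position 4-fold.
Codon 3 CAA (Gln): third position 2-fold.
Codon 4 CCU (Pro): third position 4-fold.
Codon 5 ACC (Thr): third position 4-fold.
Four-fold degenerate third positions: 3.

3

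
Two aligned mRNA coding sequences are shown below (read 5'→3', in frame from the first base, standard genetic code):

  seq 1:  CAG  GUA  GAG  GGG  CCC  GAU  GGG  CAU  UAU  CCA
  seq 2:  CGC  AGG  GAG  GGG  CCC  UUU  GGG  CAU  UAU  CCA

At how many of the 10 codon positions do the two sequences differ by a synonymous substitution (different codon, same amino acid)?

0

Codon 1: CAG Gln / CGC Arg — nonsynonymous.
Codon 2: GUA Val / AGG Arg — nonsynonymous.
Codon 3: GAG Glu / GAG Glu — identical.
Codon 4: GGG Gly / GGG Gly — identical.
Codon 5: CCC Pro / CCC Pro — identical.
Codon 6: GAU Asp / UUU Phe — nonsynonymous.
Codon 7: GGG Gly / GGG Gly — identical.
Codon 8: CAU His / CAU His — identical.
Codon 9: UAU Tyr / UAU Tyr — identical.
Codon 10: CCA Pro / CCA Pro — identical.
Synonymous differences: 0.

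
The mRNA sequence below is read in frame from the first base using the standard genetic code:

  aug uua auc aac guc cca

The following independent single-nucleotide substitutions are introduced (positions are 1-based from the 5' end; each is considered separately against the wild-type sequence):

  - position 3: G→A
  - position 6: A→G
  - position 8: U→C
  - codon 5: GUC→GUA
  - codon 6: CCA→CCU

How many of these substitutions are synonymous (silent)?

3

Codon 1: AUG (Met) → AUA (Ile) — missense.
Codon 2: UUA (Leu) → UUG (Leu) — synonymous.
Codon 3: AUC (Ile) → ACC (Thr) — missense.
Codon 5: GUC (Val) → GUA (Val) — synonymous.
Codon 6: CCA (Pro) → CCU (Pro) — synonymous.
Synonymous: 3 of 5.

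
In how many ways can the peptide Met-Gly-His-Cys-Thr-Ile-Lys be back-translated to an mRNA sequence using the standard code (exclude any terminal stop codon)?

384

Met: 1 codon.
Gly: 4 codons.
His: 2 codons.
Cys: 2 codons.
Thr: 4 codons.
Ile: 3 codons.
Lys: 2 codons.
1 × 4 × 2 × 2 × 4 × 3 × 2 = 384.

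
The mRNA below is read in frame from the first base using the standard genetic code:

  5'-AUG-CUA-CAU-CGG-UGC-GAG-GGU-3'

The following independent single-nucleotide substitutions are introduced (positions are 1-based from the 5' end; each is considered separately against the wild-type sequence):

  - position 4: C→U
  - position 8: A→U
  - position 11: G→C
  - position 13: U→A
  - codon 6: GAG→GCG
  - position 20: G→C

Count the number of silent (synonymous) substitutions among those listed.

1

Codon 2: CUA (Leu) → UUA (Leu) — synonymous.
Codon 3: CAU (His) → CUU (Leu) — missense.
Codon 4: CGG (Arg) → CCG (Pro) — missense.
Codon 5: UGC (Cys) → AGC (Ser) — missense.
Codon 6: GAG (Glu) → GCG (Ala) — missense.
Codon 7: GGU (Gly) → GCU (Ala) — missense.
Synonymous: 1 of 6.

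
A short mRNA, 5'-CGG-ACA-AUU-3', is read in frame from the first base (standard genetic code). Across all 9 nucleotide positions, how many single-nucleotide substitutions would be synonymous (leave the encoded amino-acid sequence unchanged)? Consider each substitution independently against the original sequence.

9

Codon 1 (CGG, Arg): 4 synonymous substitutions.
Codon 2 (ACA, Thr): 3 synonymous substitutions.
Codon 3 (AUU, Ile): 2 synonymous substitutions.
Total: 4 + 3 + 2 = 9.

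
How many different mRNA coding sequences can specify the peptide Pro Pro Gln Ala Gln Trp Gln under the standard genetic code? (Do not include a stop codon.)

Pro: 4 codons.
Pro: 4 codons.
Gln: 2 codons.
Ala: 4 codons.
Gln: 2 codons.
Trp: 1 codon.
Gln: 2 codons.
4 × 4 × 2 × 4 × 2 × 1 × 2 = 512.

512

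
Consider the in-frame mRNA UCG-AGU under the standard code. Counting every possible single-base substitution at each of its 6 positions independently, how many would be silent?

4

Codon 1 (UCG, Ser): 3 synonymous substitutions.
Codon 2 (AGU, Ser): 1 synonymous substitution.
Total: 3 + 1 = 4.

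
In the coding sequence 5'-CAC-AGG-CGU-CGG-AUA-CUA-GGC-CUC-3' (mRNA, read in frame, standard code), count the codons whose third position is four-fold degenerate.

5

Codon 1 CAC (His): third position 2-fold.
Codon 2 AGG (Arg): third position 2-fold.
Codon 3 CGU (Arg): third position 4-fold.
Codon 4 CGG (Arg): third position 4-fold.
Codon 5 AUA (Ile): third position 3-fold.
Codon 6 CUA (Leu): third position 4-fold.
Codon 7 GGC (Gly): third position 4-fold.
Codon 8 CUC (Leu): third position 4-fold.
Four-fold degenerate third positions: 5.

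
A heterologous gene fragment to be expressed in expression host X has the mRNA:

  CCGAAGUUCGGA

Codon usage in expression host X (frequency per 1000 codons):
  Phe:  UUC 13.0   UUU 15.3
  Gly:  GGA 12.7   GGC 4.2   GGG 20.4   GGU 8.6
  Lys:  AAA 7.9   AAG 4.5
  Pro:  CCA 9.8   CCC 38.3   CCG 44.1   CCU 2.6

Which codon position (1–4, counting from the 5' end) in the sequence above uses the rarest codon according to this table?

Codon 1 CCG (Pro): 44.1 per 1000.
Codon 2 AAG (Lys): 4.5 per 1000.
Codon 3 UUC (Phe): 13.0 per 1000.
Codon 4 GGA (Gly): 12.7 per 1000.
Lowest frequency is 4.5 at codon 2.

2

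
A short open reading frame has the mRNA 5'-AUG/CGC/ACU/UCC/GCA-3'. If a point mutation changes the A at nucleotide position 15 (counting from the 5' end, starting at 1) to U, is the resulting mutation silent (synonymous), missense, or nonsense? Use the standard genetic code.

silent

Position 15 falls in codon 5: GCA → Ala.
After the substitution the codon is GCU → Ala.
Both encode Ala, so the change is synonymous.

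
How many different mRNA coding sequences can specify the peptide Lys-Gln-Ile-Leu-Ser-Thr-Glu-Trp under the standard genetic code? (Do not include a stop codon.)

Lys: 2 codons.
Gln: 2 codons.
Ile: 3 codons.
Leu: 6 codons.
Ser: 6 codons.
Thr: 4 codons.
Glu: 2 codons.
Trp: 1 codon.
2 × 2 × 3 × 6 × 6 × 4 × 2 × 1 = 3456.

3456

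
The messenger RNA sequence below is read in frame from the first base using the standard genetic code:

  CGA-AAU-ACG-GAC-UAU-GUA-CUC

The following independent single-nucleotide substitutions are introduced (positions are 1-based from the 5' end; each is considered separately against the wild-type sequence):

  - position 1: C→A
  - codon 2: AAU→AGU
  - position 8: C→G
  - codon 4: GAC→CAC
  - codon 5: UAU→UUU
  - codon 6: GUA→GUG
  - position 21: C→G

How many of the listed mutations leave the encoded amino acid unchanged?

Codon 1: CGA (Arg) → AGA (Arg) — synonymous.
Codon 2: AAU (Asn) → AGU (Ser) — missense.
Codon 3: ACG (Thr) → AGG (Arg) — missense.
Codon 4: GAC (Asp) → CAC (His) — missense.
Codon 5: UAU (Tyr) → UUU (Phe) — missense.
Codon 6: GUA (Val) → GUG (Val) — synonymous.
Codon 7: CUC (Leu) → CUG (Leu) — synonymous.
Synonymous: 3 of 7.

3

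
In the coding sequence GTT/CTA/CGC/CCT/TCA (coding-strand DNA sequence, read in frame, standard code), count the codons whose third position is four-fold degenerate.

Codon 1 GTT (Val): third position 4-fold.
Codon 2 CTA (Leu): third position 4-fold.
Codon 3 CGC (Arg): third position 4-fold.
Codon 4 CCT (Pro): third position 4-fold.
Codon 5 TCA (Ser): third position 4-fold.
Four-fold degenerate third positions: 5.

5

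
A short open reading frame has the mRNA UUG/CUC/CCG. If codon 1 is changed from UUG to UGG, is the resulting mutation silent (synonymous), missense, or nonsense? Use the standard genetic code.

Position 2 falls in codon 1: UUG → Leu.
After the substitution the codon is UGG → Trp.
Leu ≠ Trp, so this is a missense mutation.

missense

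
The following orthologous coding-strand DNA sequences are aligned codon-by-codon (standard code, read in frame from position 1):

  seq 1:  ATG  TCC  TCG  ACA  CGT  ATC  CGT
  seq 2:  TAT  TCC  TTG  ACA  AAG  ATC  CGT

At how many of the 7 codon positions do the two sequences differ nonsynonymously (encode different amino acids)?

3

Codon 1: ATG Met / TAT Tyr — nonsynonymous.
Codon 2: TCC Ser / TCC Ser — identical.
Codon 3: TCG Ser / TTG Leu — nonsynonymous.
Codon 4: ACA Thr / ACA Thr — identical.
Codon 5: CGT Arg / AAG Lys — nonsynonymous.
Codon 6: ATC Ile / ATC Ile — identical.
Codon 7: CGT Arg / CGT Arg — identical.
Nonsynonymous differences: 3.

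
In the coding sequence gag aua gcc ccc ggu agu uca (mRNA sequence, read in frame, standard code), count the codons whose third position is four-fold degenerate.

4

Codon 1 GAG (Glu): third position 2-fold.
Codon 2 AUA (Ile): third position 3-fold.
Codon 3 GCC (Ala): third position 4-fold.
Codon 4 CCC (Pro): third position 4-fold.
Codon 5 GGU (Gly): third position 4-fold.
Codon 6 AGU (Ser): third position 2-fold.
Codon 7 UCA (Ser): third position 4-fold.
Four-fold degenerate third positions: 4.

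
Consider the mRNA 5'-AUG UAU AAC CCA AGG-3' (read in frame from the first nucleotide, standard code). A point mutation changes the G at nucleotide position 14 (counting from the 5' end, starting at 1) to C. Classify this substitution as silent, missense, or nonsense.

Position 14 falls in codon 5: AGG → Arg.
After the substitution the codon is ACG → Thr.
Arg ≠ Thr, so this is a missense mutation.

missense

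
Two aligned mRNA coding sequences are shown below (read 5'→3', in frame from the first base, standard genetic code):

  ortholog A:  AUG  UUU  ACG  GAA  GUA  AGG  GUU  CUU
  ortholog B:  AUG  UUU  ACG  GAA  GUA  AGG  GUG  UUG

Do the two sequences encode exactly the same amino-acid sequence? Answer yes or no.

Codon 1: AUG Met / AUG Met — identical.
Codon 2: UUU Phe / UUU Phe — identical.
Codon 3: ACG Thr / ACG Thr — identical.
Codon 4: GAA Glu / GAA Glu — identical.
Codon 5: GUA Val / GUA Val — identical.
Codon 6: AGG Arg / AGG Arg — identical.
Codon 7: GUU Val / GUG Val — synonymous.
Codon 8: CUU Leu / UUG Leu — synonymous.
Nonsynonymous differences: 0 → same protein.

yes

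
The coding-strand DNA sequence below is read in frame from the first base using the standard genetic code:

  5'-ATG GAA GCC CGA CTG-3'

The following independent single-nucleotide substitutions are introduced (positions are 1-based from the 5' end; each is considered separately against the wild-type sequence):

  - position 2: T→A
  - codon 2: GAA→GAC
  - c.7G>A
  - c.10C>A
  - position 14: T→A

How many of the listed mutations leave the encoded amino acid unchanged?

1

Codon 1: ATG (Met) → AAG (Lys) — missense.
Codon 2: GAA (Glu) → GAC (Asp) — missense.
Codon 3: GCC (Ala) → ACC (Thr) — missense.
Codon 4: CGA (Arg) → AGA (Arg) — synonymous.
Codon 5: CTG (Leu) → CAG (Gln) — missense.
Synonymous: 1 of 5.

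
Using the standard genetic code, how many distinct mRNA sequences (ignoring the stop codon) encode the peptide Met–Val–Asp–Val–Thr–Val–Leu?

Met: 1 codon.
Val: 4 codons.
Asp: 2 codons.
Val: 4 codons.
Thr: 4 codons.
Val: 4 codons.
Leu: 6 codons.
1 × 4 × 2 × 4 × 4 × 4 × 6 = 3072.

3072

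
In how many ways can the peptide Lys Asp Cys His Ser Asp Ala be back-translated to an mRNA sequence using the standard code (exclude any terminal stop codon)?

768

Lys: 2 codons.
Asp: 2 codons.
Cys: 2 codons.
His: 2 codons.
Ser: 6 codons.
Asp: 2 codons.
Ala: 4 codons.
2 × 2 × 2 × 2 × 6 × 2 × 4 = 768.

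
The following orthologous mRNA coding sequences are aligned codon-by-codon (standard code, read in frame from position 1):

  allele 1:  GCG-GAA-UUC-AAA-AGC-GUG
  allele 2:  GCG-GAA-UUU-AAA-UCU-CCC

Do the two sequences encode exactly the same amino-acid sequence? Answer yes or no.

Codon 1: GCG Ala / GCG Ala — identical.
Codon 2: GAA Glu / GAA Glu — identical.
Codon 3: UUC Phe / UUU Phe — synonymous.
Codon 4: AAA Lys / AAA Lys — identical.
Codon 5: AGC Ser / UCU Ser — synonymous.
Codon 6: GUG Val / CCC Pro — nonsynonymous.
Nonsynonymous differences: 1 → different protein.

no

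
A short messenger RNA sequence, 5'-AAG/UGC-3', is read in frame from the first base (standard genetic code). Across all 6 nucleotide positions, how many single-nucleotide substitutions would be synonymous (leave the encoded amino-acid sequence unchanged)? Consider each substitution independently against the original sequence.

2

Codon 1 (AAG, Lys): 1 synonymous substitution.
Codon 2 (UGC, Cys): 1 synonymous substitution.
Total: 1 + 1 = 2.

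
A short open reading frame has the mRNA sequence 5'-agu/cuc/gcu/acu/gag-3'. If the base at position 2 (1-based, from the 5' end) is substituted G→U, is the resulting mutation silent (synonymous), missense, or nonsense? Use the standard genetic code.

missense

Position 2 falls in codon 1: AGU → Ser.
After the substitution the codon is AUU → Ile.
Ser ≠ Ile, so this is a missense mutation.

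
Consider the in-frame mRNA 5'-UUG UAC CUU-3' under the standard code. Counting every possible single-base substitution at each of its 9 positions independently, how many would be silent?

6

Codon 1 (UUG, Leu): 2 synonymous substitutions.
Codon 2 (UAC, Tyr): 1 synonymous substitution.
Codon 3 (CUU, Leu): 3 synonymous substitutions.
Total: 2 + 1 + 3 = 6.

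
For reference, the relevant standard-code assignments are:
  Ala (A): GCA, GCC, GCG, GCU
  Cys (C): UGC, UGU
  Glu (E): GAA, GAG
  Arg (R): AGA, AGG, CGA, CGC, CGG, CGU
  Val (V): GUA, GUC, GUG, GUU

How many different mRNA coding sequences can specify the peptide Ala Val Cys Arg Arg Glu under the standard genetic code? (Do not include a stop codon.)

2304

Ala: 4 codons.
Val: 4 codons.
Cys: 2 codons.
Arg: 6 codons.
Arg: 6 codons.
Glu: 2 codons.
4 × 4 × 2 × 6 × 6 × 2 = 2304.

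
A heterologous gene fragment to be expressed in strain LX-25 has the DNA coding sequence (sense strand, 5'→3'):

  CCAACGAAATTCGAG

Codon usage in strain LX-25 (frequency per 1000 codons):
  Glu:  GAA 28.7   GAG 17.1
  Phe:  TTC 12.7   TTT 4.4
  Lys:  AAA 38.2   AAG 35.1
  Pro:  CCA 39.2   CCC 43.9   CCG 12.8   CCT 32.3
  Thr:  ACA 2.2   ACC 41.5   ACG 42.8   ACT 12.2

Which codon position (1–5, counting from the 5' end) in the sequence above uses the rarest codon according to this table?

Codon 1 CCA (Pro): 39.2 per 1000.
Codon 2 ACG (Thr): 42.8 per 1000.
Codon 3 AAA (Lys): 38.2 per 1000.
Codon 4 TTC (Phe): 12.7 per 1000.
Codon 5 GAG (Glu): 17.1 per 1000.
Lowest frequency is 12.7 at codon 4.

4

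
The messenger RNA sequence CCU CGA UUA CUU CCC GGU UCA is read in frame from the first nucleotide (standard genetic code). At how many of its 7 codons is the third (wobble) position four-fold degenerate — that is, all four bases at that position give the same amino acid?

6

Codon 1 CCU (Pro): third position 4-fold.
Codon 2 CGA (Arg): third position 4-fold.
Codon 3 UUA (Leu): third position 2-fold.
Codon 4 CUU (Leu): third position 4-fold.
Codon 5 CCC (Pro): third position 4-fold.
Codon 6 GGU (Gly): third position 4-fold.
Codon 7 UCA (Ser): third position 4-fold.
Four-fold degenerate third positions: 6.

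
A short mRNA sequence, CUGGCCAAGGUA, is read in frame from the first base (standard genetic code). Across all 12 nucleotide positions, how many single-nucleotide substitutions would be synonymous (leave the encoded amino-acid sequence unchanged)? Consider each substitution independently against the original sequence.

Codon 1 (CUG, Leu): 4 synonymous substitutions.
Codon 2 (GCC, Ala): 3 synonymous substitutions.
Codon 3 (AAG, Lys): 1 synonymous substitution.
Codon 4 (GUA, Val): 3 synonymous substitutions.
Total: 4 + 3 + 1 + 3 = 11.

11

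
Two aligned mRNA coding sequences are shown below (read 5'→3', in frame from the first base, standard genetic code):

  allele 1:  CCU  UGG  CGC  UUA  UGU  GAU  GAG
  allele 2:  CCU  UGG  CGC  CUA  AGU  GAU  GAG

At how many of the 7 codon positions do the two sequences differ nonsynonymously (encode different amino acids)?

1

Codon 1: CCU Pro / CCU Pro — identical.
Codon 2: UGG Trp / UGG Trp — identical.
Codon 3: CGC Arg / CGC Arg — identical.
Codon 4: UUA Leu / CUA Leu — synonymous.
Codon 5: UGU Cys / AGU Ser — nonsynonymous.
Codon 6: GAU Asp / GAU Asp — identical.
Codon 7: GAG Glu / GAG Glu — identical.
Nonsynonymous differences: 1.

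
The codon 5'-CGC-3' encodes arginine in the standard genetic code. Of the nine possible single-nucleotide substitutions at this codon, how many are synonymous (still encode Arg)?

Position 1: none → 0 synonymous.
Position 2: none → 0 synonymous.
Position 3: CGU, CGA, CGG → 3 synonymous.
Total: 0 + 0 + 3 = 3.

3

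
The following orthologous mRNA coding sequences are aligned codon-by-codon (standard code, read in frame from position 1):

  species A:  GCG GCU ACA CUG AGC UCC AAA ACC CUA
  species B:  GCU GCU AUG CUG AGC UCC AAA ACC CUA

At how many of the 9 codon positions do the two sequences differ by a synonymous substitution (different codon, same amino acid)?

Codon 1: GCG Ala / GCU Ala — synonymous.
Codon 2: GCU Ala / GCU Ala — identical.
Codon 3: ACA Thr / AUG Met — nonsynonymous.
Codon 4: CUG Leu / CUG Leu — identical.
Codon 5: AGC Ser / AGC Ser — identical.
Codon 6: UCC Ser / UCC Ser — identical.
Codon 7: AAA Lys / AAA Lys — identical.
Codon 8: ACC Thr / ACC Thr — identical.
Codon 9: CUA Leu / CUA Leu — identical.
Synonymous differences: 1.

1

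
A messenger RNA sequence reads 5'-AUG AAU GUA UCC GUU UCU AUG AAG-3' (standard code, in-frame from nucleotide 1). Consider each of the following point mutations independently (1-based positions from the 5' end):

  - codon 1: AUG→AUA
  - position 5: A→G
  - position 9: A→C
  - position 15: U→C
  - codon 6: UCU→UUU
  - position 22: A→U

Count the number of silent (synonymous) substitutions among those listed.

Codon 1: AUG (Met) → AUA (Ile) — missense.
Codon 2: AAU (Asn) → AGU (Ser) — missense.
Codon 3: GUA (Val) → GUC (Val) — synonymous.
Codon 5: GUU (Val) → GUC (Val) — synonymous.
Codon 6: UCU (Ser) → UUU (Phe) — missense.
Codon 8: AAG (Lys) → UAG (Stop) — nonsense.
Synonymous: 2 of 6.

2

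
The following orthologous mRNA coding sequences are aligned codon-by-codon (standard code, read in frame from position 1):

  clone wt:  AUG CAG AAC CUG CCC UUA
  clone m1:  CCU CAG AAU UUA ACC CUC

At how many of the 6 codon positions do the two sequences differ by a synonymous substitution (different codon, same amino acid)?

3

Codon 1: AUG Met / CCU Pro — nonsynonymous.
Codon 2: CAG Gln / CAG Gln — identical.
Codon 3: AAC Asn / AAU Asn — synonymous.
Codon 4: CUG Leu / UUA Leu — synonymous.
Codon 5: CCC Pro / ACC Thr — nonsynonymous.
Codon 6: UUA Leu / CUC Leu — synonymous.
Synonymous differences: 3.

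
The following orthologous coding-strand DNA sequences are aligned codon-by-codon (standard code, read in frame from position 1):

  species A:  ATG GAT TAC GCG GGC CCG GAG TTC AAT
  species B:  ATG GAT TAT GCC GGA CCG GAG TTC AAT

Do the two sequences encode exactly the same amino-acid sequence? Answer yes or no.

yes

Codon 1: ATG Met / ATG Met — identical.
Codon 2: GAT Asp / GAT Asp — identical.
Codon 3: TAC Tyr / TAT Tyr — synonymous.
Codon 4: GCG Ala / GCC Ala — synonymous.
Codon 5: GGC Gly / GGA Gly — synonymous.
Codon 6: CCG Pro / CCG Pro — identical.
Codon 7: GAG Glu / GAG Glu — identical.
Codon 8: TTC Phe / TTC Phe — identical.
Codon 9: AAT Asn / AAT Asn — identical.
Nonsynonymous differences: 0 → same protein.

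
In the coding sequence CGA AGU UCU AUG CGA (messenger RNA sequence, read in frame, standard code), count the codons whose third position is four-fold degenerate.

3

Codon 1 CGA (Arg): third position 4-fold.
Codon 2 AGU (Ser): third position 2-fold.
Codon 3 UCU (Ser): third position 4-fold.
Codon 4 AUG (Met): third position 1-fold.
Codon 5 CGA (Arg): third position 4-fold.
Four-fold degenerate third positions: 3.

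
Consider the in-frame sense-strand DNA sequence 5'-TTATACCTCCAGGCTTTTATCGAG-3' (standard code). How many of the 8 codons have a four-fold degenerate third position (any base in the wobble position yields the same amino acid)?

2

Codon 1 TTA (Leu): third position 2-fold.
Codon 2 TAC (Tyr): third position 2-fold.
Codon 3 CTC (Leu): third position 4-fold.
Codon 4 CAG (Gln): third position 2-fold.
Codon 5 GCT (Ala): third position 4-fold.
Codon 6 TTT (Phe): third position 2-fold.
Codon 7 ATC (Ile): third position 3-fold.
Codon 8 GAG (Glu): third position 2-fold.
Four-fold degenerate third positions: 2.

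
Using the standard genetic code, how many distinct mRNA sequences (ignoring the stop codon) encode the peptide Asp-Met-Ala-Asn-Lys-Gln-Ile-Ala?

768

Asp: 2 codons.
Met: 1 codon.
Ala: 4 codons.
Asn: 2 codons.
Lys: 2 codons.
Gln: 2 codons.
Ile: 3 codons.
Ala: 4 codons.
2 × 1 × 4 × 2 × 2 × 2 × 3 × 4 = 768.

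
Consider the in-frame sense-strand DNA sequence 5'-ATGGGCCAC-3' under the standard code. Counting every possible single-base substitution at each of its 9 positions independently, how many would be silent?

4

Codon 1 (ATG, Met): 0 synonymous substitutions.
Codon 2 (GGC, Gly): 3 synonymous substitutions.
Codon 3 (CAC, His): 1 synonymous substitution.
Total: 0 + 3 + 1 = 4.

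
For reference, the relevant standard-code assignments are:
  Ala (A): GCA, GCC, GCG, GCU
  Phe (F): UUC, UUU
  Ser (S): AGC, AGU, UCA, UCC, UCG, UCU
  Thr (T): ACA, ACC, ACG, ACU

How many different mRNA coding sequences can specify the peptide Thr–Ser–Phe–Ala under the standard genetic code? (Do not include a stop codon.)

Thr: 4 codons.
Ser: 6 codons.
Phe: 2 codons.
Ala: 4 codons.
4 × 6 × 2 × 4 = 192.

192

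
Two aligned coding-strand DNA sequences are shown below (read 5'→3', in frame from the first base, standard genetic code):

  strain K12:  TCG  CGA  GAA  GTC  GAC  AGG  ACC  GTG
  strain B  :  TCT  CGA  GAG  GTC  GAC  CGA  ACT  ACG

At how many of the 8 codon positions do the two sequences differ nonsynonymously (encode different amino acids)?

Codon 1: TCG Ser / TCT Ser — synonymous.
Codon 2: CGA Arg / CGA Arg — identical.
Codon 3: GAA Glu / GAG Glu — synonymous.
Codon 4: GTC Val / GTC Val — identical.
Codon 5: GAC Asp / GAC Asp — identical.
Codon 6: AGG Arg / CGA Arg — synonymous.
Codon 7: ACC Thr / ACT Thr — synonymous.
Codon 8: GTG Val / ACG Thr — nonsynonymous.
Nonsynonymous differences: 1.

1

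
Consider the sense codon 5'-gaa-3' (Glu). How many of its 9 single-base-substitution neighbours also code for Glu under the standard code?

1

Position 1: none → 0 synonymous.
Position 2: none → 0 synonymous.
Position 3: GAG → 1 synonymous.
Total: 0 + 0 + 1 = 1.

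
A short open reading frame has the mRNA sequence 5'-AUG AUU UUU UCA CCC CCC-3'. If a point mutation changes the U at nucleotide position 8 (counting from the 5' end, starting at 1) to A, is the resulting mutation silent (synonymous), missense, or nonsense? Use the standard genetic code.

missense

Position 8 falls in codon 3: UUU → Phe.
After the substitution the codon is UAU → Tyr.
Phe ≠ Tyr, so this is a missense mutation.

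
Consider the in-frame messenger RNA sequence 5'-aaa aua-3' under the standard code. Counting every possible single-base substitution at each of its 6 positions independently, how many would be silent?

3

Codon 1 (AAA, Lys): 1 synonymous substitution.
Codon 2 (AUA, Ile): 2 synonymous substitutions.
Total: 1 + 2 = 3.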